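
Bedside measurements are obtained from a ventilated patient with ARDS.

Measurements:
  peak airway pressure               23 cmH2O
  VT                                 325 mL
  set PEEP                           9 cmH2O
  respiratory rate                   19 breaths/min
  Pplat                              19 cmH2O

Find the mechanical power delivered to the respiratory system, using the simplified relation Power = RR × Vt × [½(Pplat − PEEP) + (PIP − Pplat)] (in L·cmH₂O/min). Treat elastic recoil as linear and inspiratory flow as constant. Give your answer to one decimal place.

Per-breath work = Vt × [½(Pplat−PEEP) + (PIP−Pplat)] = 0.325 × [0.5×10.0 + 4.0] = 0.325 × 9.0 = 2.925 L·cmH2O.
Power = 19 × 2.925 = 55.575 L·cmH2O/min.

55.6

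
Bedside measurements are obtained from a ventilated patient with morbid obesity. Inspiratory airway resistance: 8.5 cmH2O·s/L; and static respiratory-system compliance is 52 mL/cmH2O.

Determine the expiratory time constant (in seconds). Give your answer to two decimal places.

τ = R × C = 8.5 × 52 mL/cmH2O = 8.5 × 0.052 L/cmH2O = 0.442 s.

0.44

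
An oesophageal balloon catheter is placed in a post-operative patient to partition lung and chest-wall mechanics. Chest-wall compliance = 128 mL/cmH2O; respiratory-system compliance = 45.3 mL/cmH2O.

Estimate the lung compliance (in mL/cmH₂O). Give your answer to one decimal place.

1/CL = 1/Crs − 1/Ccw.
1/CL = 1/45.3 − 1/128 = 0.01426.
CL = 70.126 mL/cmH2O.

70.1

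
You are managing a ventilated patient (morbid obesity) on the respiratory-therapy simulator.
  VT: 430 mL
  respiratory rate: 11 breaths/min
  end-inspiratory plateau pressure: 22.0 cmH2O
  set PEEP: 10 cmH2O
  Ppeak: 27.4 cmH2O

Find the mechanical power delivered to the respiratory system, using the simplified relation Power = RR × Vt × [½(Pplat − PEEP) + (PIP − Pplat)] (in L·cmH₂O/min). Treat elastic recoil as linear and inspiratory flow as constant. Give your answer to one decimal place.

Per-breath work = Vt × [½(Pplat−PEEP) + (PIP−Pplat)] = 0.430 × [0.5×12.0 + 5.4] = 0.430 × 11.4 = 4.902 L·cmH2O.
Power = 11 × 4.902 = 53.922 L·cmH2O/min.

53.9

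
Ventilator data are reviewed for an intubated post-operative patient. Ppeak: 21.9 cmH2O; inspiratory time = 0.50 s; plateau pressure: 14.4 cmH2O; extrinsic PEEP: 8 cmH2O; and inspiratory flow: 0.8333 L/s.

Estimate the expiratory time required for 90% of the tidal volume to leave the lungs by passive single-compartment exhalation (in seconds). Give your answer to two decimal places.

1.35

Vt = flow × Ti = 0.8333 L/s × 0.50 s × 1000 mL/L = 416.65 mL.
R = (PIP − Pplat)/V̇ = (21.9 − 14.4) / 0.8333 = 7.5/0.8333 = 9.0 cmH2O·s/L.
C = Vt/(Pplat − PEEP) = 416.65 / (14.4 − 8) = 416.65/6.4 = 65.102 mL/cmH2O.
τ = R × C = 9.0 × 0.0651 L/cmH2O = 0.5859 s.
t = −τ·ln(1 − 0.90) = −0.5859·ln(0.1) = 1.349 s.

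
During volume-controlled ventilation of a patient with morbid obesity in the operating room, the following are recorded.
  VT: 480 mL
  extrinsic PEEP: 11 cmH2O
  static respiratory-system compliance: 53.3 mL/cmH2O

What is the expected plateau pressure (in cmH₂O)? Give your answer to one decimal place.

20.0

Pplat = PEEP + Vt / Cstat = 11 + 480 / 53.3 = 11 + 9.006 = 20.006 cmH2O.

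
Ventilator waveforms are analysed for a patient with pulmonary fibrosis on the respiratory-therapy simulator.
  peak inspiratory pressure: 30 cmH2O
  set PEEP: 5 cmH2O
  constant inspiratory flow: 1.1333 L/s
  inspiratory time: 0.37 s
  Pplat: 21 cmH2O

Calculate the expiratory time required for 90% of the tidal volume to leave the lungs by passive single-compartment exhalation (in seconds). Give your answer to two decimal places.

0.48

Vt = flow × Ti = 1.1333 L/s × 0.37 s × 1000 mL/L = 419.32 mL.
R = (PIP − Pplat)/V̇ = (30 − 21) / 1.1333 = 9.0/1.1333 = 7.941 cmH2O·s/L.
C = Vt/(Pplat − PEEP) = 419.32 / (21 − 5) = 419.32/16.0 = 26.208 mL/cmH2O.
τ = R × C = 7.941 × 0.02621 L/cmH2O = 0.2081 s.
t = −τ·ln(1 − 0.90) = −0.2081·ln(0.1) = 0.4792 s.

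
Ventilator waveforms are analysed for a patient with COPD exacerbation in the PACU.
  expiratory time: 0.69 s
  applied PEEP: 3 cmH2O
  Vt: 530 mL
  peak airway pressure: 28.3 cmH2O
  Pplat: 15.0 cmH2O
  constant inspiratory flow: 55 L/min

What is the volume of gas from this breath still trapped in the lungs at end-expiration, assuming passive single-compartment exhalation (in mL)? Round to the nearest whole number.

181

Flow: 55 L/min ÷ 60 = 0.9167 L/s.
R = (PIP − Pplat)/V̇ = (28.3 − 15.0) / 0.9167 = 13.3/0.9167 = 14.509 cmH2O·s/L.
C = Vt/(Pplat − PEEP) = 530.0 / (15.0 − 3) = 530.0/12.0 = 44.167 mL/cmH2O.
τ = R × C = 14.509 × 0.04417 L/cmH2O = 0.6409 s.
Fraction remaining = e^(−Te/τ) = e^(−0.69/0.6409) = 0.3407.
Trapped volume = 530.0 × 0.3407 = 180.57 mL.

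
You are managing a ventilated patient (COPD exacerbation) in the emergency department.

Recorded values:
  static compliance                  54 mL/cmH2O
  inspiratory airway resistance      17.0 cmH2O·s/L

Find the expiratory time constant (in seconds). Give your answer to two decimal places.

0.92

τ = R × C = 17.0 × 54 mL/cmH2O = 17.0 × 0.054 L/cmH2O = 0.918 s.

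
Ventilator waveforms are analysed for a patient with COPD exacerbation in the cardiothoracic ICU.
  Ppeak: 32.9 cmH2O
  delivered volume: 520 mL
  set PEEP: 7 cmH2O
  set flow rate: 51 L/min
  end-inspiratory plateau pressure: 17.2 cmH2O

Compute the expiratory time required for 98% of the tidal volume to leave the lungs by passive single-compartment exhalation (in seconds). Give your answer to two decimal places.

3.68

Flow: 51 L/min ÷ 60 = 0.85 L/s.
R = (PIP − Pplat)/V̇ = (32.9 − 17.2) / 0.85 = 15.7/0.85 = 18.471 cmH2O·s/L.
C = Vt/(Pplat − PEEP) = 520.0 / (17.2 − 7) = 520.0/10.2 = 50.98 mL/cmH2O.
τ = R × C = 18.471 × 0.05098 L/cmH2O = 0.9417 s.
t = −τ·ln(1 − 0.98) = −0.9417·ln(0.02) = 3.684 s.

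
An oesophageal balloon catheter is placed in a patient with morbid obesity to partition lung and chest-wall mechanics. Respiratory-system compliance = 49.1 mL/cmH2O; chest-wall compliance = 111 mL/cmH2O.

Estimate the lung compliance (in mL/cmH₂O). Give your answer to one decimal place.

1/CL = 1/Crs − 1/Ccw.
1/CL = 1/49.1 − 1/111 = 0.01136.
CL = 88.028 mL/cmH2O.

88.0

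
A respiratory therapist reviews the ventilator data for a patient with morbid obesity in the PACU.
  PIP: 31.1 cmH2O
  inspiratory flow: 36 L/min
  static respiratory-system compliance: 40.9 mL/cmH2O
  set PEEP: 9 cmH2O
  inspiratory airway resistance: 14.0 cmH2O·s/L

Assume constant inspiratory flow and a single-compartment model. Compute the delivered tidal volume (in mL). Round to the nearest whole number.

Flow: 36 L/min ÷ 60 = 0.6 L/s.
Equation of motion (constant flow): PIP = Vt/C + R·V̇ + PEEP.
Vt/C = PIP − R·V̇ − PEEP = 31.1 − 8.4 − 9 = 13.7 cmH2O.
Vt = C × 13.7 = 40.9 × 13.7 = 560.33 mL.

560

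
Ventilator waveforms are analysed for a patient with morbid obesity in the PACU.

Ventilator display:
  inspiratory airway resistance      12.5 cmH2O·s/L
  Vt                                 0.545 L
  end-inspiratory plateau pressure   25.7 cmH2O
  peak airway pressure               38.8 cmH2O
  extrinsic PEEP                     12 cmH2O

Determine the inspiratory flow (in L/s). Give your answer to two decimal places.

flow = (PIP − Pplat) / Raw = 13.1 / 12.5 = 1.048 L/s.

1.05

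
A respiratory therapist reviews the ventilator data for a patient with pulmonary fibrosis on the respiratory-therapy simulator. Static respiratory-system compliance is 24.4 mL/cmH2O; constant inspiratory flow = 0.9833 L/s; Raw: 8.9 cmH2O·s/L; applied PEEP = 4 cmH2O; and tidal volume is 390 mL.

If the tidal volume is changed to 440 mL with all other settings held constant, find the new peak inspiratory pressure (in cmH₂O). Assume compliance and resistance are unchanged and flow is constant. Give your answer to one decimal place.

30.8

PIP = Vt/C + R·V̇ + PEEP (constant-flow equation of motion).
Only the elastic term changes: ΔPIP = ΔVt / C = (440 − 390) / 24.4 = 2.049 cmH2O.
Original PIP = 390/24.4 + 8.9×0.9833 + 4 = 28.735 cmH2O; new PIP = 28.735 + (2.049) = 30.784 cmH2O.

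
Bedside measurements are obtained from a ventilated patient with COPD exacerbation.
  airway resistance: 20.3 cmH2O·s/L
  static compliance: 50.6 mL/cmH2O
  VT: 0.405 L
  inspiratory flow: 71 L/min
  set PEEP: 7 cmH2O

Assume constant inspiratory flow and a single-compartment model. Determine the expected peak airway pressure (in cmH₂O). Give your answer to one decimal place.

Flow: 71 L/min ÷ 60 = 1.1833 L/s.
Equation of motion (constant flow): PIP = Vt/C + R·V̇ + PEEP.
PIP = 405/50.6 + 20.3×1.1833 + 7 = 8.004 + 24.021 + 7 = 39.025 cmH2O.

39.0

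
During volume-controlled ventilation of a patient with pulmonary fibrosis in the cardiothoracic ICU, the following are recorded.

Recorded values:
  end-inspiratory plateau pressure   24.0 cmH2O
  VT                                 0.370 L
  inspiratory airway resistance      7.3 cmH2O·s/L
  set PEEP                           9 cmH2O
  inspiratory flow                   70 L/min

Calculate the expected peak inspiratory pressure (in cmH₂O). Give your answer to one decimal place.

Flow: 70 L/min ÷ 60 = 1.1667 L/s.
PIP = Pplat + Raw × flow = 24.0 + 7.3 × 1.1667 = 24.0 + 8.517 = 32.517 cmH2O.

32.5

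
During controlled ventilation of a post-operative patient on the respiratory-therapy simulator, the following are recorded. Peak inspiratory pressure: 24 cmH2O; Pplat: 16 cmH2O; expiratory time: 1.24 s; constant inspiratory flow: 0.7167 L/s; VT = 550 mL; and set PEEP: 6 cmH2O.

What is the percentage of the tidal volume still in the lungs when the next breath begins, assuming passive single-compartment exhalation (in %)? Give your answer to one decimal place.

13.3

R = (PIP − Pplat)/V̇ = (24 − 16) / 0.7167 = 8.0/0.7167 = 11.162 cmH2O·s/L.
C = Vt/(Pplat − PEEP) = 550.0 / (16 − 6) = 550.0/10.0 = 55.0 mL/cmH2O.
τ = R × C = 11.162 × 0.055 L/cmH2O = 0.6139 s.
Fraction remaining at end-expiration = e^(−Te/τ) = e^(−1.24/0.6139) = 0.1327 → 13.27%.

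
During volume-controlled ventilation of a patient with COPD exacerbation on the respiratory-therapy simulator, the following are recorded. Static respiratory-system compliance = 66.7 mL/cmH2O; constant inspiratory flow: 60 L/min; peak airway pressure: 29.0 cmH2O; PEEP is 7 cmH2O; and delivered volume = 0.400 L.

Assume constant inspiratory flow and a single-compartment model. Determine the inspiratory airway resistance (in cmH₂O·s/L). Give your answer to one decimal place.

Flow: 60 L/min ÷ 60 = 1 L/s.
Equation of motion (constant flow): PIP = Vt/C + R·V̇ + PEEP.
R·V̇ = PIP − Vt/C − PEEP = 29.0 − 400/66.7 − 7 = 29.0 − 5.997 − 7 = 16.003 cmH2O.
R = 16.003 / 1 = 16.003 cmH2O·s/L.

16.0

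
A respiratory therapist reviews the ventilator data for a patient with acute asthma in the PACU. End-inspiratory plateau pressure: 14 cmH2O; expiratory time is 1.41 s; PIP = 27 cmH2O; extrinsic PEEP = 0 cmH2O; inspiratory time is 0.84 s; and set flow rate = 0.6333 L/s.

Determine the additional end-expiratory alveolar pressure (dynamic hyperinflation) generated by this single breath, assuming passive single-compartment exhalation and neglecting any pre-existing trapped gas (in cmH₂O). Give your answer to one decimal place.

2.3

Vt = flow × Ti = 0.6333 L/s × 0.84 s × 1000 mL/L = 531.97 mL.
R = (PIP − Pplat)/V̇ = (27 − 14) / 0.6333 = 13.0/0.6333 = 20.527 cmH2O·s/L.
C = Vt/(Pplat − PEEP) = 531.97 / (14 − 0) = 531.97/14.0 = 37.998 mL/cmH2O.
τ = R × C = 20.527 × 0.038 L/cmH2O = 0.78 s.
Fraction remaining = e^(−Te/τ) = e^(−1.41/0.78) = 0.164; trapped volume = 531.97 × 0.164 = 87.243 mL.
Additional alveolar pressure from trapping ≈ V_trapped / C = 87.243 / 37.998 = 2.296 cmH2O.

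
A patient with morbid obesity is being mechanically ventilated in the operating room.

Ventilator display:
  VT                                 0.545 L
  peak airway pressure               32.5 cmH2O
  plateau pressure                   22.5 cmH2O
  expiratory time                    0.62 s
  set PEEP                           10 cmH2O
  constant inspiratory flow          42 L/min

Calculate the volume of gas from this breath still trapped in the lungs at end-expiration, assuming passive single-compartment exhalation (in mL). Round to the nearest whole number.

Flow: 42 L/min ÷ 60 = 0.7 L/s.
R = (PIP − Pplat)/V̇ = (32.5 − 22.5) / 0.7 = 10.0/0.7 = 14.286 cmH2O·s/L.
C = Vt/(Pplat − PEEP) = 545.0 / (22.5 − 10) = 545.0/12.5 = 43.6 mL/cmH2O.
τ = R × C = 14.286 × 0.0436 L/cmH2O = 0.6229 s.
Fraction remaining = e^(−Te/τ) = e^(−0.62/0.6229) = 0.3696.
Trapped volume = 545.0 × 0.3696 = 201.43 mL.

201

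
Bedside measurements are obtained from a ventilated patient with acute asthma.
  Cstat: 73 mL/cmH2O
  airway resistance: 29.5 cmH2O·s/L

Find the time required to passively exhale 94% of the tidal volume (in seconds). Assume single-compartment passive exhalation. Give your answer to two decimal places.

τ = R × C = 29.5 × 73 mL/cmH2O = 29.5 × 0.073 L/cmH2O = 2.154 s.
Exhaled fraction f = 1 − e^(−t/τ) → t = −τ·ln(1 − f) = −2.154·ln(0.06) = 6.06 s.

6.06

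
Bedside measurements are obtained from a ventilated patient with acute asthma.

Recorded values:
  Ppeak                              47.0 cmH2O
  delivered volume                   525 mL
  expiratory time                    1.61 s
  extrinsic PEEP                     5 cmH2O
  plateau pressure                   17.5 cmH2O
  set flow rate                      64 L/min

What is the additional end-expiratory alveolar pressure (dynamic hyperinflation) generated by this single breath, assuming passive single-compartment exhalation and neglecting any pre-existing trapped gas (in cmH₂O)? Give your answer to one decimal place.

3.1

Flow: 64 L/min ÷ 60 = 1.0667 L/s.
R = (PIP − Pplat)/V̇ = (47.0 − 17.5) / 1.0667 = 29.5/1.0667 = 27.655 cmH2O·s/L.
C = Vt/(Pplat − PEEP) = 525.0 / (17.5 − 5) = 525.0/12.5 = 42.0 mL/cmH2O.
τ = R × C = 27.655 × 0.042 L/cmH2O = 1.162 s.
Fraction remaining = e^(−Te/τ) = e^(−1.61/1.162) = 0.2502; trapped volume = 525.0 × 0.2502 = 131.36 mL.
Additional alveolar pressure from trapping ≈ V_trapped / C = 131.36 / 42.0 = 3.128 cmH2O.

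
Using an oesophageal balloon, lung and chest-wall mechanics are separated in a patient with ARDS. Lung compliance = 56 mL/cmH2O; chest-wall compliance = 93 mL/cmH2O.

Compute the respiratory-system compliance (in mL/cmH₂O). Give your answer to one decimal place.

35.0

Lung and chest wall are elastances in series: 1/Crs = 1/CL + 1/Ccw.
1/Crs = 1/56 + 1/93 = 0.02861.
Crs = 34.953 mL/cmH2O.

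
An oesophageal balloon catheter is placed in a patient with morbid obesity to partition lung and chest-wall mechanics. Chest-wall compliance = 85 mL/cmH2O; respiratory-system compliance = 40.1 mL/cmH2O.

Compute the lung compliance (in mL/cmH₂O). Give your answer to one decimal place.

75.9

1/CL = 1/Crs − 1/Ccw.
1/CL = 1/40.1 − 1/85 = 0.01317.
CL = 75.93 mL/cmH2O.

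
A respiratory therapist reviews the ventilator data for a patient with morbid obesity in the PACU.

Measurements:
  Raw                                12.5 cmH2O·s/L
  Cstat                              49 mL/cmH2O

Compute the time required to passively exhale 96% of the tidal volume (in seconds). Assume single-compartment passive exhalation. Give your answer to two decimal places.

1.97

τ = R × C = 12.5 × 49 mL/cmH2O = 12.5 × 0.049 L/cmH2O = 0.6125 s.
Exhaled fraction f = 1 − e^(−t/τ) → t = −τ·ln(1 − f) = −0.6125·ln(0.04) = 1.972 s.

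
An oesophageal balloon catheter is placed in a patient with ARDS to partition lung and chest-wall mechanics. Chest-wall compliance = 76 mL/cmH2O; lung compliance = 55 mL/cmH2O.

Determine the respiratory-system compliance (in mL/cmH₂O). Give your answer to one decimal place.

Lung and chest wall are elastances in series: 1/Crs = 1/CL + 1/Ccw.
1/Crs = 1/55 + 1/76 = 0.03134.
Crs = 31.908 mL/cmH2O.

31.9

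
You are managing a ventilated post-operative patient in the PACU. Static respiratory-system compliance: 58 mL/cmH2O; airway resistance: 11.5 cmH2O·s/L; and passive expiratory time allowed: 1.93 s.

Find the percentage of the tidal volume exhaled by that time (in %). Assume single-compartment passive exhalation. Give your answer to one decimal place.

94.5

τ = R × C = 11.5 × 58 mL/cmH2O = 11.5 × 0.058 L/cmH2O = 0.667 s.
Passive exhalation: V(t)/V₀ = e^(−t/τ) = e^(−1.93/0.667) = 0.05538.
Fraction exhaled = 1 − 0.05538 = 0.9446 → 94.46%.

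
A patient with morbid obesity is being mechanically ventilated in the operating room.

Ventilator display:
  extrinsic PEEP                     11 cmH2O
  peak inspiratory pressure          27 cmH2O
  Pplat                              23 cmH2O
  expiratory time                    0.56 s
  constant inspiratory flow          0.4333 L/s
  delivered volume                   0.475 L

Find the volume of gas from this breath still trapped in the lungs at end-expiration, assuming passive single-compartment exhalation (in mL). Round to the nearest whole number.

R = (PIP − Pplat)/V̇ = (27 − 23) / 0.4333 = 4.0/0.4333 = 9.231 cmH2O·s/L.
C = Vt/(Pplat − PEEP) = 475.0 / (23 − 11) = 475.0/12.0 = 39.583 mL/cmH2O.
τ = R × C = 9.231 × 0.03958 L/cmH2O = 0.3654 s.
Fraction remaining = e^(−Te/τ) = e^(−0.56/0.3654) = 0.216.
Trapped volume = 475.0 × 0.216 = 102.6 mL.

103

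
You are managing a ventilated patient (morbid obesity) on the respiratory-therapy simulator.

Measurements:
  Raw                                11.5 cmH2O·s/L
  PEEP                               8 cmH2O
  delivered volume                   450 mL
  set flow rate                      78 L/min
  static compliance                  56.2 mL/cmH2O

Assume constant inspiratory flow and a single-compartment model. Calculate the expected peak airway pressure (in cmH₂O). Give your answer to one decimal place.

31.0

Flow: 78 L/min ÷ 60 = 1.3 L/s.
Equation of motion (constant flow): PIP = Vt/C + R·V̇ + PEEP.
PIP = 450/56.2 + 11.5×1.3 + 8 = 8.007 + 14.95 + 8 = 30.957 cmH2O.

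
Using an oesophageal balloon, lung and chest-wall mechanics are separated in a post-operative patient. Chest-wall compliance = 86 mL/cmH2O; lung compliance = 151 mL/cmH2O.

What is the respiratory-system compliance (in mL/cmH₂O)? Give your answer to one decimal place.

Lung and chest wall are elastances in series: 1/Crs = 1/CL + 1/Ccw.
1/Crs = 1/151 + 1/86 = 0.01825.
Crs = 54.795 mL/cmH2O.

54.8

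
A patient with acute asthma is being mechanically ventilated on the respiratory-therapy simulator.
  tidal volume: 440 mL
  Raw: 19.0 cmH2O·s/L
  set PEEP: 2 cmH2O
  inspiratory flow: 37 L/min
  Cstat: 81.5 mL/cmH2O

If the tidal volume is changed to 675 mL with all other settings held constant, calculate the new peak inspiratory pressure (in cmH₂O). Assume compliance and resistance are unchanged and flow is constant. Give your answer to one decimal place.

22.0

Flow: 37 L/min ÷ 60 = 0.6167 L/s.
PIP = Vt/C + R·V̇ + PEEP (constant-flow equation of motion).
Only the elastic term changes: ΔPIP = ΔVt / C = (675 − 440) / 81.5 = 2.883 cmH2O.
Original PIP = 440/81.5 + 19.0×0.6167 + 2 = 19.116 cmH2O; new PIP = 19.116 + (2.883) = 21.999 cmH2O.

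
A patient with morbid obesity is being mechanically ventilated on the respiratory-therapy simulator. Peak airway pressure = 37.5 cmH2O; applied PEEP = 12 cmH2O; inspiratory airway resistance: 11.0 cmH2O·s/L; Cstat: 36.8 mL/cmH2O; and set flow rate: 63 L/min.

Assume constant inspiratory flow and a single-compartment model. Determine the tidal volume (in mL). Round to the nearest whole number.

513

Flow: 63 L/min ÷ 60 = 1.05 L/s.
Equation of motion (constant flow): PIP = Vt/C + R·V̇ + PEEP.
Vt/C = PIP − R·V̇ − PEEP = 37.5 − 11.55 − 12 = 13.95 cmH2O.
Vt = C × 13.95 = 36.8 × 13.95 = 513.36 mL.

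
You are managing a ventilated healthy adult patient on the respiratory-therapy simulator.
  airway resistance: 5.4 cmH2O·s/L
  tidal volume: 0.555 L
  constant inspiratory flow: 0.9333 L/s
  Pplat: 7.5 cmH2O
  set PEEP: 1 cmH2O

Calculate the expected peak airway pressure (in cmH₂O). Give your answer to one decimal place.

PIP = Pplat + Raw × flow = 7.5 + 5.4 × 0.9333 = 7.5 + 5.04 = 12.54 cmH2O.

12.5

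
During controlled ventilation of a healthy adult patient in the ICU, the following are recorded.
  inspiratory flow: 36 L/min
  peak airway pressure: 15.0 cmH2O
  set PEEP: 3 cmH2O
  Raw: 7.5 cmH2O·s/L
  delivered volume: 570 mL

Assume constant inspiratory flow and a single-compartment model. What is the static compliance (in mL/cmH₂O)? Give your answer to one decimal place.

Flow: 36 L/min ÷ 60 = 0.6 L/s.
Equation of motion (constant flow): PIP = Vt/C + R·V̇ + PEEP.
Vt/C = PIP − R·V̇ − PEEP = 15.0 − 7.5×0.6 − 3 = 15.0 − 4.5 − 3 = 7.5 cmH2O.
C = Vt / 7.5 = 570 / 7.5 = 76.0 mL/cmH2O.

76.0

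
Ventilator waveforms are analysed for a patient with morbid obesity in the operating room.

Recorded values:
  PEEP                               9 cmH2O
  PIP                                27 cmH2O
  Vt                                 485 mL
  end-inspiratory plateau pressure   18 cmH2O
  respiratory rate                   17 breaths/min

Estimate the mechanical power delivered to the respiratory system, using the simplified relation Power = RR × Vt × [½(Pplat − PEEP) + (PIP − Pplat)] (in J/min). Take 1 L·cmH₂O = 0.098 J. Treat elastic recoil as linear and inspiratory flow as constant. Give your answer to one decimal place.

Per-breath work = Vt × [½(Pplat−PEEP) + (PIP−Pplat)] = 0.485 × [0.5×9.0 + 9.0] = 0.485 × 13.5 = 6.548 L·cmH2O.
Power = 17 × 6.548 = 111.32 L·cmH2O/min.
× 0.098 J/(L·cmH2O) → 10.909 J/min.

10.9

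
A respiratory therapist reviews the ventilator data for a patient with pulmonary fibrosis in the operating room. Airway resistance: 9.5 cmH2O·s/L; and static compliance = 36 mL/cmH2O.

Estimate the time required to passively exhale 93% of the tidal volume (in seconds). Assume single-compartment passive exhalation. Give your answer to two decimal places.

0.91

τ = R × C = 9.5 × 36 mL/cmH2O = 9.5 × 0.036 L/cmH2O = 0.342 s.
Exhaled fraction f = 1 − e^(−t/τ) → t = −τ·ln(1 − f) = −0.342·ln(0.07) = 0.9095 s.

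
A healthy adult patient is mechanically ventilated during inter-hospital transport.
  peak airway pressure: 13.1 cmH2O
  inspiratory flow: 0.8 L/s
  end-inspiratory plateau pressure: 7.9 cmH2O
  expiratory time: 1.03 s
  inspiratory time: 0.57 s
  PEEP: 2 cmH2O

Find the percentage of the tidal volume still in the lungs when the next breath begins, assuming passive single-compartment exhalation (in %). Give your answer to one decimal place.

Vt = flow × Ti = 0.8 L/s × 0.57 s × 1000 mL/L = 456.0 mL.
R = (PIP − Pplat)/V̇ = (13.1 − 7.9) / 0.8 = 5.2/0.8 = 6.5 cmH2O·s/L.
C = Vt/(Pplat − PEEP) = 456.0 / (7.9 − 2) = 456.0/5.9 = 77.288 mL/cmH2O.
τ = R × C = 6.5 × 0.07729 L/cmH2O = 0.5024 s.
Fraction remaining at end-expiration = e^(−Te/τ) = e^(−1.03/0.5024) = 0.1287 → 12.87%.

12.9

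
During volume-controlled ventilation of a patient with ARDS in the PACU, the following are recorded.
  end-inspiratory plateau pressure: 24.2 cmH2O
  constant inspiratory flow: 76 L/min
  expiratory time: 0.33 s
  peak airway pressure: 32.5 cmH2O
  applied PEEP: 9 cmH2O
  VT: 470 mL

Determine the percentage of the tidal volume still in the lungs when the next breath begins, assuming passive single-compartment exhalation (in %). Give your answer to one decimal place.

Flow: 76 L/min ÷ 60 = 1.2667 L/s.
R = (PIP − Pplat)/V̇ = (32.5 − 24.2) / 1.2667 = 8.3/1.2667 = 6.552 cmH2O·s/L.
C = Vt/(Pplat − PEEP) = 470.0 / (24.2 − 9) = 470.0/15.2 = 30.921 mL/cmH2O.
τ = R × C = 6.552 × 0.03092 L/cmH2O = 0.2026 s.
Fraction remaining at end-expiration = e^(−Te/τ) = e^(−0.33/0.2026) = 0.1962 → 19.62%.

19.6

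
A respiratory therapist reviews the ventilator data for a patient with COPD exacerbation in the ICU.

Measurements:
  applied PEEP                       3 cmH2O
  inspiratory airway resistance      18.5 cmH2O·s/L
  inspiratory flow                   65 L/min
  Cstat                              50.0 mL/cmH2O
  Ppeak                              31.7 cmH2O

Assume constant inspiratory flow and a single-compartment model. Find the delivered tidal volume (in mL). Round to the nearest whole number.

Flow: 65 L/min ÷ 60 = 1.0833 L/s.
Equation of motion (constant flow): PIP = Vt/C + R·V̇ + PEEP.
Vt/C = PIP − R·V̇ − PEEP = 31.7 − 20.041 − 3 = 8.659 cmH2O.
Vt = C × 8.659 = 50.0 × 8.659 = 432.95 mL.

433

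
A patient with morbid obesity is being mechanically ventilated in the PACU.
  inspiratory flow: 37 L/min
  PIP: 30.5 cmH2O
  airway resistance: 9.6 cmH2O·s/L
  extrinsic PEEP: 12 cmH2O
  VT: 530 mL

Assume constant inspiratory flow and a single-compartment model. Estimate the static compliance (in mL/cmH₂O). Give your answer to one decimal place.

42.1

Flow: 37 L/min ÷ 60 = 0.6167 L/s.
Equation of motion (constant flow): PIP = Vt/C + R·V̇ + PEEP.
Vt/C = PIP − R·V̇ − PEEP = 30.5 − 9.6×0.6167 − 12 = 30.5 − 5.92 − 12 = 12.58 cmH2O.
C = Vt / 12.58 = 530 / 12.58 = 42.13 mL/cmH2O.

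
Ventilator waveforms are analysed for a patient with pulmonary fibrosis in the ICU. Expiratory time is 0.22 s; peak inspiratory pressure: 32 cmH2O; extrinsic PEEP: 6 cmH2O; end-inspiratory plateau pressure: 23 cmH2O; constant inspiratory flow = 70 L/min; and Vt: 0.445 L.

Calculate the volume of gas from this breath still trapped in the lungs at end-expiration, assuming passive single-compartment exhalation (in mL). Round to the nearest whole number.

150

Flow: 70 L/min ÷ 60 = 1.1667 L/s.
R = (PIP − Pplat)/V̇ = (32 − 23) / 1.1667 = 9.0/1.1667 = 7.714 cmH2O·s/L.
C = Vt/(Pplat − PEEP) = 445.0 / (23 − 6) = 445.0/17.0 = 26.176 mL/cmH2O.
τ = R × C = 7.714 × 0.02618 L/cmH2O = 0.202 s.
Fraction remaining = e^(−Te/τ) = e^(−0.22/0.202) = 0.3365.
Trapped volume = 445.0 × 0.3365 = 149.74 mL.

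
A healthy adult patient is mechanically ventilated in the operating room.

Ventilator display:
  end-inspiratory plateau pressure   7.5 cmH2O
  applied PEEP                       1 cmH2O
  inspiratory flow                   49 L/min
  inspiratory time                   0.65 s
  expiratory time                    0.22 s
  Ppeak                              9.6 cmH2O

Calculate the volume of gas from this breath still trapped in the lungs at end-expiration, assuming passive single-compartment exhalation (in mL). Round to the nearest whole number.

Flow: 49 L/min ÷ 60 = 0.8167 L/s.
Vt = flow × Ti = 0.8167 L/s × 0.65 s × 1000 mL/L = 530.86 mL.
R = (PIP − Pplat)/V̇ = (9.6 − 7.5) / 0.8167 = 2.1/0.8167 = 2.571 cmH2O·s/L.
C = Vt/(Pplat − PEEP) = 530.86 / (7.5 − 1) = 530.86/6.5 = 81.671 mL/cmH2O.
τ = R × C = 2.571 × 0.08167 L/cmH2O = 0.21 s.
Fraction remaining = e^(−Te/τ) = e^(−0.22/0.21) = 0.3508.
Trapped volume = 530.86 × 0.3508 = 186.23 mL.

186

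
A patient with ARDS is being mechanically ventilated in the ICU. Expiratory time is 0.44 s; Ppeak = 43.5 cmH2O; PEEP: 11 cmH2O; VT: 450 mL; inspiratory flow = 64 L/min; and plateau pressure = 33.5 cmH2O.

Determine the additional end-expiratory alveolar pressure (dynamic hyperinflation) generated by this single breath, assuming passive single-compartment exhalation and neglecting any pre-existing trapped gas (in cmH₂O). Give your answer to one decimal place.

2.2

Flow: 64 L/min ÷ 60 = 1.0667 L/s.
R = (PIP − Pplat)/V̇ = (43.5 − 33.5) / 1.0667 = 10.0/1.0667 = 9.375 cmH2O·s/L.
C = Vt/(Pplat − PEEP) = 450.0 / (33.5 − 11) = 450.0/22.5 = 20.0 mL/cmH2O.
τ = R × C = 9.375 × 0.02 L/cmH2O = 0.1875 s.
Fraction remaining = e^(−Te/τ) = e^(−0.44/0.1875) = 0.09569; trapped volume = 450.0 × 0.09569 = 43.061 mL.
Additional alveolar pressure from trapping ≈ V_trapped / C = 43.061 / 20.0 = 2.153 cmH2O.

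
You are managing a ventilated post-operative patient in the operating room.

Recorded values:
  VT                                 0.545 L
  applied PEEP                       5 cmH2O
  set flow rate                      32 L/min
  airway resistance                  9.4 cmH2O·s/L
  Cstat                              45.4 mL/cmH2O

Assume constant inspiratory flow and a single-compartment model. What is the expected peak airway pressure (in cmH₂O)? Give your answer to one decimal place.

22.0

Flow: 32 L/min ÷ 60 = 0.5333 L/s.
Equation of motion (constant flow): PIP = Vt/C + R·V̇ + PEEP.
PIP = 545/45.4 + 9.4×0.5333 + 5 = 12.004 + 5.013 + 5 = 22.017 cmH2O.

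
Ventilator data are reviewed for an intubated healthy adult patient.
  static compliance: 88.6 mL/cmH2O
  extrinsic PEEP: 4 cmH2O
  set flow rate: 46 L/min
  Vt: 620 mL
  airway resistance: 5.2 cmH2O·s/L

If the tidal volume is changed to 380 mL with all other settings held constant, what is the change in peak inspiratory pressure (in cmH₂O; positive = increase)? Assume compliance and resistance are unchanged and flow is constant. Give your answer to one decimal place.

PIP = Vt/C + R·V̇ + PEEP (constant-flow equation of motion).
Only the elastic term changes: ΔPIP = ΔVt / C = (380 − 620) / 88.6 = -2.709 cmH2O.

-2.7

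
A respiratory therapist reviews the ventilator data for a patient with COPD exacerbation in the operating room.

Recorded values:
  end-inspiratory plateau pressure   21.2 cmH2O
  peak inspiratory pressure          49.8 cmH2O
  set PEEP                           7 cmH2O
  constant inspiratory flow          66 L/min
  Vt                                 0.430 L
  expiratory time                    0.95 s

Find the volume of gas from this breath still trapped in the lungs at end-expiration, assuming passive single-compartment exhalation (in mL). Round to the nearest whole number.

129

Flow: 66 L/min ÷ 60 = 1.1 L/s.
R = (PIP − Pplat)/V̇ = (49.8 − 21.2) / 1.1 = 28.6/1.1 = 26.0 cmH2O·s/L.
C = Vt/(Pplat − PEEP) = 430.0 / (21.2 − 7) = 430.0/14.2 = 30.282 mL/cmH2O.
τ = R × C = 26.0 × 0.03028 L/cmH2O = 0.7873 s.
Fraction remaining = e^(−Te/τ) = e^(−0.95/0.7873) = 0.2992.
Trapped volume = 430.0 × 0.2992 = 128.66 mL.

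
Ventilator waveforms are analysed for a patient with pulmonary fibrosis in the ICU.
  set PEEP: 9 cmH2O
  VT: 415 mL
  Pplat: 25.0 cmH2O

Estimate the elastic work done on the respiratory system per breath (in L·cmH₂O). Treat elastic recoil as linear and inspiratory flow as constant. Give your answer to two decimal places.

Elastic work ≈ ½ × (Pplat − PEEP) × Vt = 0.5 × (25.0 − 9) × 0.415 L = 0.5 × 16.0 × 0.415 = 3.32 L·cmH2O.

3.32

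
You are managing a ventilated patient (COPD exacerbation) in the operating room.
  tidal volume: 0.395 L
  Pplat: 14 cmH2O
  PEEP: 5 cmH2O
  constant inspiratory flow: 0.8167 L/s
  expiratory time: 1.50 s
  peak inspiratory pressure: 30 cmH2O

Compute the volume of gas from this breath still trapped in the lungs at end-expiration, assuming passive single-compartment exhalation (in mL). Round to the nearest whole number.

R = (PIP − Pplat)/V̇ = (30 − 14) / 0.8167 = 16.0/0.8167 = 19.591 cmH2O·s/L.
C = Vt/(Pplat − PEEP) = 395.0 / (14 − 5) = 395.0/9.0 = 43.889 mL/cmH2O.
τ = R × C = 19.591 × 0.04389 L/cmH2O = 0.8598 s.
Fraction remaining = e^(−Te/τ) = e^(−1.50/0.8598) = 0.1747.
Trapped volume = 395.0 × 0.1747 = 69.007 mL.

69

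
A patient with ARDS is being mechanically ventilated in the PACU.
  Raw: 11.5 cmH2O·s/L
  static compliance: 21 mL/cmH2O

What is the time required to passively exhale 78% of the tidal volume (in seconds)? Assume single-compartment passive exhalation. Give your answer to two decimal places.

0.37

τ = R × C = 11.5 × 21 mL/cmH2O = 11.5 × 0.021 L/cmH2O = 0.2415 s.
Exhaled fraction f = 1 − e^(−t/τ) → t = −τ·ln(1 − f) = −0.2415·ln(0.22) = 0.3657 s.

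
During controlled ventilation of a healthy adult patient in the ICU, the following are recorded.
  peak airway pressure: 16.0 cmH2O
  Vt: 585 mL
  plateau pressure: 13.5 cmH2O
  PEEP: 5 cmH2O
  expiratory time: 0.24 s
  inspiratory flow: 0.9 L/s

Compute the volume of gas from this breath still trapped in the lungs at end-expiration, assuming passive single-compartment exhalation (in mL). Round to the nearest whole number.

R = (PIP − Pplat)/V̇ = (16.0 − 13.5) / 0.9 = 2.5/0.9 = 2.778 cmH2O·s/L.
C = Vt/(Pplat − PEEP) = 585.0 / (13.5 − 5) = 585.0/8.5 = 68.824 mL/cmH2O.
τ = R × C = 2.778 × 0.06882 L/cmH2O = 0.1912 s.
Fraction remaining = e^(−Te/τ) = e^(−0.24/0.1912) = 0.285.
Trapped volume = 585.0 × 0.285 = 166.73 mL.

167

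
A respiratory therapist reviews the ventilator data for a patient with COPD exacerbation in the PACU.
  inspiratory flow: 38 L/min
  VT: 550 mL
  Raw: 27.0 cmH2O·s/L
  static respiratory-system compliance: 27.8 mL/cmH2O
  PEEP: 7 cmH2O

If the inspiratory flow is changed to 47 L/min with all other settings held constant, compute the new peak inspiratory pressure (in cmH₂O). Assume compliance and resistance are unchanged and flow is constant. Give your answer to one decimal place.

47.9

Flow: 38 L/min ÷ 60 = 0.6333 L/s.
New flow: 47 L/min ÷ 60 = 0.7833 L/s.
PIP = Vt/C + R·V̇ + PEEP (constant-flow equation of motion).
Only the resistive term changes: ΔPIP = R × ΔV̇ = 27.0 × (0.7833 − 0.6333) = 27.0 × 0.15 = 4.05 cmH2O.
Original PIP = 550/27.8 + 27.0×0.6333 + 7 = 43.883 cmH2O; new PIP = 43.883 + (4.05) = 47.933 cmH2O.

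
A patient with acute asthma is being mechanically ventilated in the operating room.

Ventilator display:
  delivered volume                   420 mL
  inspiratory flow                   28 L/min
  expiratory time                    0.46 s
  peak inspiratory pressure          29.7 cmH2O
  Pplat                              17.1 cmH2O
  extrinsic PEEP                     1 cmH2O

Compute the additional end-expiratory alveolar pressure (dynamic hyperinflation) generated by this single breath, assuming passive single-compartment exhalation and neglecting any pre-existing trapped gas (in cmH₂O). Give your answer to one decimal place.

Flow: 28 L/min ÷ 60 = 0.4667 L/s.
R = (PIP − Pplat)/V̇ = (29.7 − 17.1) / 0.4667 = 12.6/0.4667 = 26.998 cmH2O·s/L.
C = Vt/(Pplat − PEEP) = 420.0 / (17.1 − 1) = 420.0/16.1 = 26.087 mL/cmH2O.
τ = R × C = 26.998 × 0.02609 L/cmH2O = 0.7044 s.
Fraction remaining = e^(−Te/τ) = e^(−0.46/0.7044) = 0.5205; trapped volume = 420.0 × 0.5205 = 218.61 mL.
Additional alveolar pressure from trapping ≈ V_trapped / C = 218.61 / 26.087 = 8.38 cmH2O.

8.4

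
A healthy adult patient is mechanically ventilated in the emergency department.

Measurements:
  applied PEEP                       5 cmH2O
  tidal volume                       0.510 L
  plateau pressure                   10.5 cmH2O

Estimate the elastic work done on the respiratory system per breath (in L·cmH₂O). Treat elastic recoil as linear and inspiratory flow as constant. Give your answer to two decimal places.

1.40

Elastic work ≈ ½ × (Pplat − PEEP) × Vt = 0.5 × (10.5 − 5) × 0.510 L = 0.5 × 5.5 × 0.510 = 1.403 L·cmH2O.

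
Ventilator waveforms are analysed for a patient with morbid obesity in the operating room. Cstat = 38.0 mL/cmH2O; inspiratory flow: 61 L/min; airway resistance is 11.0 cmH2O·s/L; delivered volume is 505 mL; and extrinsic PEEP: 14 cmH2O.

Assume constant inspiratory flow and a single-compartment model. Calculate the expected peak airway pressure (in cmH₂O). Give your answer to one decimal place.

38.5

Flow: 61 L/min ÷ 60 = 1.0167 L/s.
Equation of motion (constant flow): PIP = Vt/C + R·V̇ + PEEP.
PIP = 505/38.0 + 11.0×1.0167 + 14 = 13.289 + 11.184 + 14 = 38.473 cmH2O.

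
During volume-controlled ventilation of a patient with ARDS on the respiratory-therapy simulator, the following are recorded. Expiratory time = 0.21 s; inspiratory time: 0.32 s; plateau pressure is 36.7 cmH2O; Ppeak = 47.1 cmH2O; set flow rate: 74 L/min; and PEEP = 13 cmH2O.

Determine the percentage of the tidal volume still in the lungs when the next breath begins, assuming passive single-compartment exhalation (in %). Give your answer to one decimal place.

22.4

Flow: 74 L/min ÷ 60 = 1.2333 L/s.
Vt = flow × Ti = 1.2333 L/s × 0.32 s × 1000 mL/L = 394.66 mL.
R = (PIP − Pplat)/V̇ = (47.1 − 36.7) / 1.2333 = 10.4/1.2333 = 8.433 cmH2O·s/L.
C = Vt/(Pplat − PEEP) = 394.66 / (36.7 − 13) = 394.66/23.7 = 16.652 mL/cmH2O.
τ = R × C = 8.433 × 0.01665 L/cmH2O = 0.1404 s.
Fraction remaining at end-expiration = e^(−Te/τ) = e^(−0.21/0.1404) = 0.2241 → 22.41%.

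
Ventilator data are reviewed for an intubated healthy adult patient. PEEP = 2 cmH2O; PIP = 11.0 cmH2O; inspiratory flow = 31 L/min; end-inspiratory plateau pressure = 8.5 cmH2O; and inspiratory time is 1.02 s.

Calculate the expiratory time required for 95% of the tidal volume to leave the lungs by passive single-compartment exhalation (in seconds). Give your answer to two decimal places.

1.18

Flow: 31 L/min ÷ 60 = 0.5167 L/s.
Vt = flow × Ti = 0.5167 L/s × 1.02 s × 1000 mL/L = 527.03 mL.
R = (PIP − Pplat)/V̇ = (11.0 − 8.5) / 0.5167 = 2.5/0.5167 = 4.838 cmH2O·s/L.
C = Vt/(Pplat − PEEP) = 527.03 / (8.5 − 2) = 527.03/6.5 = 81.082 mL/cmH2O.
τ = R × C = 4.838 × 0.08108 L/cmH2O = 0.3923 s.
t = −τ·ln(1 − 0.95) = −0.3923·ln(0.05) = 1.175 s.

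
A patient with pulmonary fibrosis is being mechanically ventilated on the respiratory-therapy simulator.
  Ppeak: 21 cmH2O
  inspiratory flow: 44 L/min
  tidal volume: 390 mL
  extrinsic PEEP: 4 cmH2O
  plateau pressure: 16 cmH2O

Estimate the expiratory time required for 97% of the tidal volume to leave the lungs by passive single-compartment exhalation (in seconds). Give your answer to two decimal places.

Flow: 44 L/min ÷ 60 = 0.7333 L/s.
R = (PIP − Pplat)/V̇ = (21 − 16) / 0.7333 = 5.0/0.7333 = 6.818 cmH2O·s/L.
C = Vt/(Pplat − PEEP) = 390.0 / (16 − 4) = 390.0/12.0 = 32.5 mL/cmH2O.
τ = R × C = 6.818 × 0.0325 L/cmH2O = 0.2216 s.
t = −τ·ln(1 − 0.97) = −0.2216·ln(0.03) = 0.7771 s.

0.78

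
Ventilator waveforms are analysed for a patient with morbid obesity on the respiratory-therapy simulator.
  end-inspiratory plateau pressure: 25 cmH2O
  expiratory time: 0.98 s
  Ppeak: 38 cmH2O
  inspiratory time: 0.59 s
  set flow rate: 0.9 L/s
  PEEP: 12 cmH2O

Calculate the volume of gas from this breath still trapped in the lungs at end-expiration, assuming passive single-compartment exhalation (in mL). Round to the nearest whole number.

101

Vt = flow × Ti = 0.9 L/s × 0.59 s × 1000 mL/L = 531.0 mL.
R = (PIP − Pplat)/V̇ = (38 − 25) / 0.9 = 13.0/0.9 = 14.444 cmH2O·s/L.
C = Vt/(Pplat − PEEP) = 531.0 / (25 − 12) = 531.0/13.0 = 40.846 mL/cmH2O.
τ = R × C = 14.444 × 0.04085 L/cmH2O = 0.59 s.
Fraction remaining = e^(−Te/τ) = e^(−0.98/0.59) = 0.1899.
Trapped volume = 531.0 × 0.1899 = 100.84 mL.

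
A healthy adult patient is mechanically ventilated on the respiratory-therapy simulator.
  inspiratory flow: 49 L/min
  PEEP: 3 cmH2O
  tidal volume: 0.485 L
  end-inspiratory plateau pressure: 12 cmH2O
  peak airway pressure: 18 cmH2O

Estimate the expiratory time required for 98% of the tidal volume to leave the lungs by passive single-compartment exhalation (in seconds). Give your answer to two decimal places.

Flow: 49 L/min ÷ 60 = 0.8167 L/s.
R = (PIP − Pplat)/V̇ = (18 − 12) / 0.8167 = 6.0/0.8167 = 7.347 cmH2O·s/L.
C = Vt/(Pplat − PEEP) = 485.0 / (12 − 3) = 485.0/9.0 = 53.889 mL/cmH2O.
τ = R × C = 7.347 × 0.05389 L/cmH2O = 0.3959 s.
t = −τ·ln(1 − 0.98) = −0.3959·ln(0.02) = 1.549 s.

1.55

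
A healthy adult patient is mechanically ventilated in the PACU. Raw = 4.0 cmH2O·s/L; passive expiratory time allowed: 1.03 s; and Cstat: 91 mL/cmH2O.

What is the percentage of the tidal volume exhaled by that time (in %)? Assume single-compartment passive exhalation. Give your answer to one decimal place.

τ = R × C = 4.0 × 91 mL/cmH2O = 4.0 × 0.091 L/cmH2O = 0.364 s.
Passive exhalation: V(t)/V₀ = e^(−t/τ) = e^(−1.03/0.364) = 0.05903.
Fraction exhaled = 1 − 0.05903 = 0.941 → 94.1%.

94.1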